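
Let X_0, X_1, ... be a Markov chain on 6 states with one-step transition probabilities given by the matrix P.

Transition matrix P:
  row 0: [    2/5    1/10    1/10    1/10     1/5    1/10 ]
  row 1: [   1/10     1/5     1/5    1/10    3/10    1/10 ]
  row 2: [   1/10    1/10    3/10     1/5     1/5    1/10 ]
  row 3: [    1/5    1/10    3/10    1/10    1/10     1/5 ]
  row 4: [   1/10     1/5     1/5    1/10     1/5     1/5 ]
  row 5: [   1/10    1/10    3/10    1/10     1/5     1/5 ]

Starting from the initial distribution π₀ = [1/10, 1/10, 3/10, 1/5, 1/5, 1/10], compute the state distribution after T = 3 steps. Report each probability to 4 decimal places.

t=0: π = [0.1000, 0.1000, 0.3000, 0.2000, 0.2000, 0.1000]
t=1: π = [0.1500, 0.1300, 0.2500, 0.1300, 0.1900, 0.1500]
t=2: π = [0.1580, 0.1320, 0.2380, 0.1250, 0.2000, 0.1470]
t=3: π = [0.1599, 0.1332, 0.2352, 0.1238, 0.2007, 0.1472]

π = [0.1599, 0.1332, 0.2352, 0.1238, 0.2007, 0.1472]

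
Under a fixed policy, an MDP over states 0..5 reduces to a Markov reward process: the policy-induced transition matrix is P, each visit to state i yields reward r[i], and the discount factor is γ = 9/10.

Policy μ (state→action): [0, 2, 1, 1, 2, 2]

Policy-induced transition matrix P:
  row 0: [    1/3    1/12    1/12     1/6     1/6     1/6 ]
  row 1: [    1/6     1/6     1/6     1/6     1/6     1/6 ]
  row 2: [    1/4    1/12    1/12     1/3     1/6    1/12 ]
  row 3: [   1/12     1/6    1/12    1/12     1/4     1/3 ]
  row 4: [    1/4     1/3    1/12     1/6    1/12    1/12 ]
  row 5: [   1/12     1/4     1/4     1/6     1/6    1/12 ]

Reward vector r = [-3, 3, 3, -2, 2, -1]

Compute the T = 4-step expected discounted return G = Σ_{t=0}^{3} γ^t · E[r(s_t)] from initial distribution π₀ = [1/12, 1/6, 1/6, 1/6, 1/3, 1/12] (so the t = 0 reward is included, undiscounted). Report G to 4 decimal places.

t=0: π = [0.0833, 0.1667, 0.1667, 0.1667, 0.3333, 0.0833], E[r] = 1.0000, γ^t·E[r] = 1.000000, running G = 1.000000
t=1: π = [0.2014, 0.2083, 0.1111, 0.1806, 0.1528, 0.1458], E[r] = 0.1528, γ^t·E[r] = 0.137500, running G = 1.137500
t=2: π = [0.1950, 0.1782, 0.1250, 0.1701, 0.1690, 0.1626], E[r] = 0.1597, γ^t·E[r] = 0.129375, running G = 1.266875
t=3: π = [0.1959, 0.1817, 0.1253, 0.1733, 0.1668, 0.1570], E[r] = 0.1631, γ^t·E[r] = 0.118898, running G = 1.385773

G = 1.3858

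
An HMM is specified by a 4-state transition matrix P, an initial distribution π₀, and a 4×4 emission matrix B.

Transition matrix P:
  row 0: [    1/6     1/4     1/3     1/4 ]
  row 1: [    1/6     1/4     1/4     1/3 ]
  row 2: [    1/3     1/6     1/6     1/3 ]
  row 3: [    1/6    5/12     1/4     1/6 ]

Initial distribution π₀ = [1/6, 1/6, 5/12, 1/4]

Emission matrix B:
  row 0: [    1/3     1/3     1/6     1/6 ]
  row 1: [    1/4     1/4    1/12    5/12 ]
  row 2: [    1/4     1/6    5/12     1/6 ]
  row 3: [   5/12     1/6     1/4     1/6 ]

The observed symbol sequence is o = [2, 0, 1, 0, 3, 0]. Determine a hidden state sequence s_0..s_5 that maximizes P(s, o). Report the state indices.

t=0: δ = [2.778e-02, 1.389e-02, 1.736e-01, 6.250e-02]  (obs o_0=2)
t=1: δ = [1.929e-02, 7.234e-03, 7.234e-03, 2.411e-02]  ψ = [2, 2, 2, 2]  (obs o_1=0)
t=2: δ = [1.340e-03, 2.512e-03, 1.072e-03, 8.038e-04]  ψ = [3, 3, 0, 0]  (obs o_2=1)
t=3: δ = [1.395e-04, 1.570e-04, 1.570e-04, 3.489e-04]  ψ = [1, 1, 1, 1]  (obs o_3=0)
t=4: δ = [9.690e-06, 6.056e-05, 1.454e-05, 9.690e-06]  ψ = [3, 3, 3, 3]  (obs o_4=3)
t=5: δ = [3.365e-06, 3.785e-06, 3.785e-06, 8.412e-06]  ψ = [1, 1, 1, 1]  (obs o_5=0)
backtrack: best end state = 3; path = [2, 3, 1, 3, 1, 3]

path = [2, 3, 1, 3, 1, 3]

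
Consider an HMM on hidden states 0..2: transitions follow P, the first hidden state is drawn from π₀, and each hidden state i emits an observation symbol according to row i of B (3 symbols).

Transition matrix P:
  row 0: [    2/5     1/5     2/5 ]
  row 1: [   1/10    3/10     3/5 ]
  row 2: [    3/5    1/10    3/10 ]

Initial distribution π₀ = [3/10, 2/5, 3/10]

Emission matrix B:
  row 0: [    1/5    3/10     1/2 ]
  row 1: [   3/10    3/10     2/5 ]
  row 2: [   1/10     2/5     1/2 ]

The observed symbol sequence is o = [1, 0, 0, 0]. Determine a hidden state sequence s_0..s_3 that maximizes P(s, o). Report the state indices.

path = [2, 0, 0, 0]

t=0: δ = [9.000e-02, 1.200e-01, 1.200e-01]  (obs o_0=1)
t=1: δ = [1.440e-02, 1.080e-02, 7.200e-03]  ψ = [2, 1, 1]  (obs o_1=0)
t=2: δ = [1.152e-03, 9.720e-04, 6.480e-04]  ψ = [0, 1, 1]  (obs o_2=0)
t=3: δ = [9.216e-05, 8.748e-05, 5.832e-05]  ψ = [0, 1, 1]  (obs o_3=0)
backtrack: best end state = 0; path = [2, 0, 0, 0]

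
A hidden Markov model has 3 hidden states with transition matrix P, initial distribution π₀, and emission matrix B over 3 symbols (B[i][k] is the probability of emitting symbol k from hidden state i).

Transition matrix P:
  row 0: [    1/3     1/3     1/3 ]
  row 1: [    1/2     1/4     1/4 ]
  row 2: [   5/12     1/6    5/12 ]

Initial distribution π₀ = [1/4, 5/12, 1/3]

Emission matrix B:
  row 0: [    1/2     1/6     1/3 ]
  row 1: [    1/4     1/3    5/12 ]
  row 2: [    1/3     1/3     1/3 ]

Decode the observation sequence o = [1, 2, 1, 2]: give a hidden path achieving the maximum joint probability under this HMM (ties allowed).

path = [1, 0, 1, 0]

t=0: δ = [4.167e-02, 1.389e-01, 1.111e-01]  (obs o_0=1)
t=1: δ = [2.315e-02, 1.447e-02, 1.543e-02]  ψ = [1, 1, 2]  (obs o_1=2)
t=2: δ = [1.286e-03, 2.572e-03, 2.572e-03]  ψ = [0, 0, 0]  (obs o_2=1)
t=3: δ = [4.287e-04, 2.679e-04, 3.572e-04]  ψ = [1, 1, 2]  (obs o_3=2)
backtrack: best end state = 0; path = [1, 0, 1, 0]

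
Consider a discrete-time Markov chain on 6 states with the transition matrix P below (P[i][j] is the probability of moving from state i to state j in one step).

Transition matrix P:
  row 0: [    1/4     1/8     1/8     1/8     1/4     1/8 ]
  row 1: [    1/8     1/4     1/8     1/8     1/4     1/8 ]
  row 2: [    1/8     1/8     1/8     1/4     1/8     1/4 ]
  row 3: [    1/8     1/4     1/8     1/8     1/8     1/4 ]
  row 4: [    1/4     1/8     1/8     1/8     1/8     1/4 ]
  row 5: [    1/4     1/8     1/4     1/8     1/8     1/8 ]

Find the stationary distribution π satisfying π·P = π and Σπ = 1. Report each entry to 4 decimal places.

Balance equations π_j = Σ_i π_i·P[i][j]:
  π_0 = 1/4·π_0 + 1/8·π_1 + 1/8·π_2 + 1/8·π_3 + 1/4·π_4 + 1/4·π_5
  π_1 = 1/8·π_0 + 1/4·π_1 + 1/8·π_2 + 1/4·π_3 + 1/8·π_4 + 1/8·π_5
  π_2 = 1/8·π_0 + 1/8·π_1 + 1/8·π_2 + 1/8·π_3 + 1/8·π_4 + 1/4·π_5
  π_3 = 1/8·π_0 + 1/8·π_1 + 1/4·π_2 + 1/8·π_3 + 1/8·π_4 + 1/8·π_5
  π_4 = 1/4·π_0 + 1/4·π_1 + 1/8·π_2 + 1/8·π_3 + 1/8·π_4 + 1/8·π_5
  normalize: π_0 + π_1 + π_2 + π_3 + π_4 + π_5 = 1
Solving the linear system gives exactly π = [311/1610, 263/1610, 17/115, 33/230, 39/230, 21/115].

π = [0.1932, 0.1634, 0.1478, 0.1435, 0.1696, 0.1826]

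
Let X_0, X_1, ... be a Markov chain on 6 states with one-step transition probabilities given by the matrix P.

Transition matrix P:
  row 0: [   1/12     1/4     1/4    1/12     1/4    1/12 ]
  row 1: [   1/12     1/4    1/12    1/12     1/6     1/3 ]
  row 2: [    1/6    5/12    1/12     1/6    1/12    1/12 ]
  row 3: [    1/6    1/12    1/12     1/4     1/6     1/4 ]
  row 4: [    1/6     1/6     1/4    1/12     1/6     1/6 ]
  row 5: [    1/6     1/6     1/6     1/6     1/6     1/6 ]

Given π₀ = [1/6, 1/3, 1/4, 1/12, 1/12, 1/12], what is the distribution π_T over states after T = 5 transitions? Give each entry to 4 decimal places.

π = [0.1367, 0.2229, 0.1496, 0.1341, 0.1656, 0.1911]

t=0: π = [0.1667, 0.3333, 0.2500, 0.0833, 0.0833, 0.0833]
t=1: π = [0.1250, 0.2639, 0.1319, 0.1250, 0.1597, 0.1944]
t=2: π = [0.1343, 0.2216, 0.1470, 0.1314, 0.1661, 0.1997]
t=3: π = [0.1370, 0.2221, 0.1500, 0.1341, 0.1656, 0.1911]
t=4: π = [0.1367, 0.2229, 0.1497, 0.1341, 0.1656, 0.1909]
t=5: π = [0.1367, 0.2229, 0.1496, 0.1341, 0.1656, 0.1911]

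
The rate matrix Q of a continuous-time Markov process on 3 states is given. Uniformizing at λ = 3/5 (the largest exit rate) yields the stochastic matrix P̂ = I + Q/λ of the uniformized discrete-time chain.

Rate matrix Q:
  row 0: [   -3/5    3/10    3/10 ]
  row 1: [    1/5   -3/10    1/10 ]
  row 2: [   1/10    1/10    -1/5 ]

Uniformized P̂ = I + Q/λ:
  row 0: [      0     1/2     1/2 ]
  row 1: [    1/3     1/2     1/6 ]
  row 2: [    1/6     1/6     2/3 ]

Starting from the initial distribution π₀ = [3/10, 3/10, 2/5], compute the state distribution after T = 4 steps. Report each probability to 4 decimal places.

π = [0.1929, 0.3463, 0.4608]

t=0: π = [0.3000, 0.3000, 0.4000]
t=1: π = [0.1667, 0.3667, 0.4667]
t=2: π = [0.2000, 0.3444, 0.4556]
t=3: π = [0.1907, 0.3481, 0.4611]
t=4: π = [0.1929, 0.3463, 0.4608]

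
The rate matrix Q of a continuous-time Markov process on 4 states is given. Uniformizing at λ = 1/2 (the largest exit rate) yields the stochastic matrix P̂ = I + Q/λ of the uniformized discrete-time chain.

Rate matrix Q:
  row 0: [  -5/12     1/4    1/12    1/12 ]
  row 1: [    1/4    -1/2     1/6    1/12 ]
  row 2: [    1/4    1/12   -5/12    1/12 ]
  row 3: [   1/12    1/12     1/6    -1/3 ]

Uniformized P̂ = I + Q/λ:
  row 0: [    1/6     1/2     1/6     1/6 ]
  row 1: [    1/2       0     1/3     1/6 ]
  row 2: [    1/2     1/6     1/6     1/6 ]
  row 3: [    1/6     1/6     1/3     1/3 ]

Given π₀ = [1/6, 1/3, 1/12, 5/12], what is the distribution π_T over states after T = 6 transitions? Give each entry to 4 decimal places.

t=0: π = [0.1667, 0.3333, 0.0833, 0.4167]
t=1: π = [0.3056, 0.1667, 0.2917, 0.2361]
t=2: π = [0.3194, 0.2407, 0.2338, 0.2060]
t=3: π = [0.3248, 0.2330, 0.2411, 0.2010]
t=4: π = [0.3247, 0.2361, 0.2390, 0.2002]
t=5: π = [0.3250, 0.2356, 0.2394, 0.2000]
t=6: π = [0.3250, 0.2358, 0.2393, 0.2000]

π = [0.3250, 0.2358, 0.2393, 0.2000]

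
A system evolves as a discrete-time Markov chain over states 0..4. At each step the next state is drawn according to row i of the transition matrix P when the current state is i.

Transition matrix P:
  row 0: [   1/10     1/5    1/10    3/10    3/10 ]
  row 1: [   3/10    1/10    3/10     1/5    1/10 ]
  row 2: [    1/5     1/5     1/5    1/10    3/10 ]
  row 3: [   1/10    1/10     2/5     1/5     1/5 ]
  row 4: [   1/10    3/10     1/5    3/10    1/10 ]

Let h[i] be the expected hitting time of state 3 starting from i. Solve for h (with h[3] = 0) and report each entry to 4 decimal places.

First-step conditioning: h[3] = 0; for i ≠ 3, h[i] = 1 + Σ_k P[i][k]·h[k].
  h[0] = 1 + 1/10·h[0] + 1/5·h[1] + 1/10·h[2] + 3/10·h[4]
  h[1] = 1 + 3/10·h[0] + 1/10·h[1] + 3/10·h[2] + 1/10·h[4]
  h[2] = 1 + 1/5·h[0] + 1/5·h[1] + 1/5·h[2] + 3/10·h[4]
  h[4] = 1 + 1/10·h[0] + 3/10·h[1] + 1/5·h[2] + 1/10·h[4]
Solving the 4×4 linear system over states ≠ 3 gives exactly h = [12060/2941, 13580/2941, 14740/2941, 0, 730/173] (h[3] = 0 is the target).

h = [4.1006, 4.6175, 5.0119, 0.0000, 4.2197]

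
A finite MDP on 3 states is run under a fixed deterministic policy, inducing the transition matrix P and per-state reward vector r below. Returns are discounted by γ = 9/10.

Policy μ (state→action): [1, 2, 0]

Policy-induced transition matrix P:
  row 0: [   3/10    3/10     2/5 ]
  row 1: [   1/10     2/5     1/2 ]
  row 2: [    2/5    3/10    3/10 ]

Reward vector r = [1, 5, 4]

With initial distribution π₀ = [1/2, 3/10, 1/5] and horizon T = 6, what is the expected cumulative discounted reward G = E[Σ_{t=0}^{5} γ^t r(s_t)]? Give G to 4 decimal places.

t=0: π = [0.5000, 0.3000, 0.2000], E[r] = 2.8000, γ^t·E[r] = 2.800000, running G = 2.800000
t=1: π = [0.2600, 0.3300, 0.4100], E[r] = 3.5500, γ^t·E[r] = 3.195000, running G = 5.995000
t=2: π = [0.2750, 0.3330, 0.3920], E[r] = 3.5080, γ^t·E[r] = 2.841480, running G = 8.836480
t=3: π = [0.2726, 0.3333, 0.3941], E[r] = 3.5155, γ^t·E[r] = 2.562800, running G = 11.399280
t=4: π = [0.2728, 0.3333, 0.3939], E[r] = 3.5151, γ^t·E[r] = 2.306244, running G = 13.705523
t=5: π = [0.2727, 0.3333, 0.3939], E[r] = 3.5152, γ^t·E[r] = 2.075664, running G = 15.781187

G = 15.7812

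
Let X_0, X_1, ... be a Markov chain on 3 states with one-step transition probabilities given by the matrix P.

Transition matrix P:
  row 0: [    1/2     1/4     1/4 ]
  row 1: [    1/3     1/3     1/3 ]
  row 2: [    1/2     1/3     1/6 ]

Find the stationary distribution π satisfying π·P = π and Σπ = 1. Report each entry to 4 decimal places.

π = [0.4507, 0.2958, 0.2535]

Balance equations π_j = Σ_i π_i·P[i][j]:
  π_0 = 1/2·π_0 + 1/3·π_1 + 1/2·π_2
  π_1 = 1/4·π_0 + 1/3·π_1 + 1/3·π_2
  normalize: π_0 + π_1 + π_2 = 1
Solving the linear system gives exactly π = [32/71, 21/71, 18/71].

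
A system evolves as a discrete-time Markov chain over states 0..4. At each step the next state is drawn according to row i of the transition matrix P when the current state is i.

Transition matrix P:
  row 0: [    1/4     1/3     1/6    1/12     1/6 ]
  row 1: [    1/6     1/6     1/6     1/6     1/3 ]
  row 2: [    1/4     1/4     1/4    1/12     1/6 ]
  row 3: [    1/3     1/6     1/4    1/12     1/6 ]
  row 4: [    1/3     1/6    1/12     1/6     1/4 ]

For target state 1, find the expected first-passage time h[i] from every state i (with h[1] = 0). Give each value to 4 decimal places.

h = [3.6752, 0.0000, 4.0093, 4.3155, 4.3712]

First-step conditioning: h[1] = 0; for i ≠ 1, h[i] = 1 + Σ_k P[i][k]·h[k].
  h[0] = 1 + 1/4·h[0] + 1/6·h[2] + 1/12·h[3] + 1/6·h[4]
  h[2] = 1 + 1/4·h[0] + 1/4·h[2] + 1/12·h[3] + 1/6·h[4]
  h[3] = 1 + 1/3·h[0] + 1/4·h[2] + 1/12·h[3] + 1/6·h[4]
  h[4] = 1 + 1/3·h[0] + 1/12·h[2] + 1/6·h[3] + 1/4·h[4]
Solving the 4×4 linear system over states ≠ 1 gives exactly h = [1584/431, 0, 1728/431, 1860/431, 1884/431] (h[1] = 0 is the target).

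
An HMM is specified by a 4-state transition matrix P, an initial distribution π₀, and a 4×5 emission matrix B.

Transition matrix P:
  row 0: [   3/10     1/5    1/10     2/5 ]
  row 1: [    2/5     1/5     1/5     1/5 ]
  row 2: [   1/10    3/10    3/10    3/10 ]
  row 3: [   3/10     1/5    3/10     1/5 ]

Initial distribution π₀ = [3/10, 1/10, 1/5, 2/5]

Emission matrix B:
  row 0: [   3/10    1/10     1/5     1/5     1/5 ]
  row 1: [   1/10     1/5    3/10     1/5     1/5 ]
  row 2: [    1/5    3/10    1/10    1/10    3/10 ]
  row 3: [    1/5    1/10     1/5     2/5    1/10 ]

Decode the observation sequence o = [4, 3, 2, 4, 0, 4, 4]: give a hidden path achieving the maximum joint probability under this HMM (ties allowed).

t=0: δ = [6.000e-02, 2.000e-02, 6.000e-02, 4.000e-02]  (obs o_0=4)
t=1: δ = [3.600e-03, 3.600e-03, 1.800e-03, 9.600e-03]  ψ = [0, 2, 2, 0]  (obs o_1=3)
t=2: δ = [5.760e-04, 5.760e-04, 2.880e-04, 3.840e-04]  ψ = [3, 3, 3, 3]  (obs o_2=2)
t=3: δ = [4.608e-05, 2.304e-05, 3.456e-05, 2.304e-05]  ψ = [1, 0, 1, 0]  (obs o_3=4)
t=4: δ = [4.147e-06, 1.037e-06, 2.074e-06, 3.686e-06]  ψ = [0, 2, 2, 0]  (obs o_4=0)
t=5: δ = [2.488e-07, 1.659e-07, 3.318e-07, 1.659e-07]  ψ = [0, 0, 3, 0]  (obs o_5=4)
t=6: δ = [1.493e-08, 1.991e-08, 2.986e-08, 9.953e-09]  ψ = [0, 2, 2, 0]  (obs o_6=4)
backtrack: best end state = 2; path = [0, 3, 1, 0, 3, 2, 2]

path = [0, 3, 1, 0, 3, 2, 2]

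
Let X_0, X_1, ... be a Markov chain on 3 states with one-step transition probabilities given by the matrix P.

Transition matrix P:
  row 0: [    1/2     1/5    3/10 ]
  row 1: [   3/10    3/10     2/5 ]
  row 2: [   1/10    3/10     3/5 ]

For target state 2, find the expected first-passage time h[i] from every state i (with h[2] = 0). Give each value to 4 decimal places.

h = [3.1034, 2.7586, 0.0000]

First-step conditioning: h[2] = 0; for i ≠ 2, h[i] = 1 + Σ_k P[i][k]·h[k].
  h[0] = 1 + 1/2·h[0] + 1/5·h[1]
  h[1] = 1 + 3/10·h[0] + 3/10·h[1]
Solving the 2×2 linear system over states ≠ 2 gives exactly h = [90/29, 80/29, 0] (h[2] = 0 is the target).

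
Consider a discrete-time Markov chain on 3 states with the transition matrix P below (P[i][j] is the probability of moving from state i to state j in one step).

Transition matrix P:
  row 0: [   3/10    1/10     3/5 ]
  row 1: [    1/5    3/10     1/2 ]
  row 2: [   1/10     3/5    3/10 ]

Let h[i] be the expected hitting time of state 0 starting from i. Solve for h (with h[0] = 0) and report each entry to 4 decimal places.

h = [0.0000, 6.3158, 6.8421]

First-step conditioning: h[0] = 0; for i ≠ 0, h[i] = 1 + Σ_k P[i][k]·h[k].
  h[1] = 1 + 3/10·h[1] + 1/2·h[2]
  h[2] = 1 + 3/5·h[1] + 3/10·h[2]
Solving the 2×2 linear system over states ≠ 0 gives exactly h = [0, 120/19, 130/19] (h[0] = 0 is the target).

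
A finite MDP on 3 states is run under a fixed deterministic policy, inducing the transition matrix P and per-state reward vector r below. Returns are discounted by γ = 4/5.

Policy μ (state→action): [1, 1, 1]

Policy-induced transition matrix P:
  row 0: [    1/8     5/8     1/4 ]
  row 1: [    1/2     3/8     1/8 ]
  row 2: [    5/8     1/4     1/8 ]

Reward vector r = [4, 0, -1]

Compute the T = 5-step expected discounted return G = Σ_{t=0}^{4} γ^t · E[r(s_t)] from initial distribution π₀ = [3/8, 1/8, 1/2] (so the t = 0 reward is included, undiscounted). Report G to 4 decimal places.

t=0: π = [0.3750, 0.1250, 0.5000], E[r] = 1.0000, γ^t·E[r] = 1.000000, running G = 1.000000
t=1: π = [0.4219, 0.4063, 0.1719], E[r] = 1.5156, γ^t·E[r] = 1.212500, running G = 2.212500
t=2: π = [0.3633, 0.4590, 0.1777], E[r] = 1.2754, γ^t·E[r] = 0.816250, running G = 3.028750
t=3: π = [0.3860, 0.4436, 0.1704], E[r] = 1.3735, γ^t·E[r] = 0.703250, running G = 3.732000
t=4: π = [0.3766, 0.4502, 0.1732], E[r] = 1.3330, γ^t·E[r] = 0.545988, running G = 4.277988

G = 4.2780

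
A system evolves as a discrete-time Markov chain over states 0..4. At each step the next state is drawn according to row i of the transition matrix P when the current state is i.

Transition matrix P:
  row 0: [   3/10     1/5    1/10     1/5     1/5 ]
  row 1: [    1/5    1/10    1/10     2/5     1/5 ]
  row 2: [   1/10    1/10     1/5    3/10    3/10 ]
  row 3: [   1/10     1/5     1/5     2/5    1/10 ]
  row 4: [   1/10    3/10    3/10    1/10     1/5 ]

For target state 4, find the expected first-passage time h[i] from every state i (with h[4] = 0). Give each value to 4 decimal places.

h = [5.4489, 5.5602, 4.8991, 6.0612, 0.0000]

First-step conditioning: h[4] = 0; for i ≠ 4, h[i] = 1 + Σ_k P[i][k]·h[k].
  h[0] = 1 + 3/10·h[0] + 1/5·h[1] + 1/10·h[2] + 1/5·h[3]
  h[1] = 1 + 1/5·h[0] + 1/10·h[1] + 1/10·h[2] + 2/5·h[3]
  h[2] = 1 + 1/10·h[0] + 1/10·h[1] + 1/5·h[2] + 3/10·h[3]
  h[3] = 1 + 1/10·h[0] + 1/5·h[1] + 1/5·h[2] + 2/5·h[3]
Solving the 4×4 linear system over states ≠ 4 gives exactly h = [2610/479, 7990/1437, 7040/1437, 8710/1437, 0] (h[4] = 0 is the target).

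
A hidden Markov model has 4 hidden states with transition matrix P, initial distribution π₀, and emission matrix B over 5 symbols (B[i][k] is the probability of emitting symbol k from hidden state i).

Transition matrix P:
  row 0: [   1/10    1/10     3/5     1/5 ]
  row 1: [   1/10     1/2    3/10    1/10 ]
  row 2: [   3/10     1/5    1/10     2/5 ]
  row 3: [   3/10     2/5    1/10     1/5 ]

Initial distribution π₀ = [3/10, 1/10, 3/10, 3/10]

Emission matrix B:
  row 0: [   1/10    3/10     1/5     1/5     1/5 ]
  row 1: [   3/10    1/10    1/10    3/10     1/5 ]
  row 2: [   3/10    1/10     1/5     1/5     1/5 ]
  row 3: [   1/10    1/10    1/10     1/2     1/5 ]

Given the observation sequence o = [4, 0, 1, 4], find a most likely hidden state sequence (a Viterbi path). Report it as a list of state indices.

path = [0, 2, 0, 2]

t=0: δ = [6.000e-02, 2.000e-02, 6.000e-02, 6.000e-02]  (obs o_0=4)
t=1: δ = [1.800e-03, 7.200e-03, 1.080e-02, 2.400e-03]  ψ = [2, 3, 0, 2]  (obs o_1=0)
t=2: δ = [9.720e-04, 3.600e-04, 2.160e-04, 4.320e-04]  ψ = [2, 1, 1, 2]  (obs o_2=1)
t=3: δ = [2.592e-05, 3.600e-05, 1.166e-04, 3.888e-05]  ψ = [3, 1, 0, 0]  (obs o_3=4)
backtrack: best end state = 2; path = [0, 2, 0, 2]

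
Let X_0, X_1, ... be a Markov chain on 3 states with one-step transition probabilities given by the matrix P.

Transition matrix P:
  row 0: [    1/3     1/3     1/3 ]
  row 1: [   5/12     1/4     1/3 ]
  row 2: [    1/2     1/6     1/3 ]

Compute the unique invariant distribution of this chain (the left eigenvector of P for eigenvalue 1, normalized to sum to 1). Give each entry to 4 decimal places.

π = [0.4103, 0.2564, 0.3333]

Balance equations π_j = Σ_i π_i·P[i][j]:
  π_0 = 1/3·π_0 + 5/12·π_1 + 1/2·π_2
  π_1 = 1/3·π_0 + 1/4·π_1 + 1/6·π_2
  normalize: π_0 + π_1 + π_2 = 1
Solving the linear system gives exactly π = [16/39, 10/39, 1/3].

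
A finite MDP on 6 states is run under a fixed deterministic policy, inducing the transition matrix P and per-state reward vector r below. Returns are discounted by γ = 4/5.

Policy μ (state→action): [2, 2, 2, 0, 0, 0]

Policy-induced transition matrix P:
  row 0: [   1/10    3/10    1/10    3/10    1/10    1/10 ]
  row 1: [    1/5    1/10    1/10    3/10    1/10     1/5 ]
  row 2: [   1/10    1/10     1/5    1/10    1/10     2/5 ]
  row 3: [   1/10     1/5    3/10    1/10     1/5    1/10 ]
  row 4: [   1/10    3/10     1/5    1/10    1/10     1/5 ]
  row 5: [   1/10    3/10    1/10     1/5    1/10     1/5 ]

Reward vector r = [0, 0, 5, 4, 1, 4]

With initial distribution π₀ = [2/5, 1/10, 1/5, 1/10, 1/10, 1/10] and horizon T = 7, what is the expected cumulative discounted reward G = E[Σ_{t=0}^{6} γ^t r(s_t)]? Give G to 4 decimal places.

t=0: π = [0.4000, 0.1000, 0.2000, 0.1000, 0.1000, 0.1000], E[r] = 1.9000, γ^t·E[r] = 1.900000, running G = 1.900000
t=1: π = [0.1100, 0.2300, 0.1500, 0.2100, 0.1100, 0.1900], E[r] = 2.4600, γ^t·E[r] = 1.968000, running G = 3.868000
t=2: π = [0.1230, 0.2030, 0.1680, 0.1870, 0.1210, 0.1980], E[r] = 2.5010, γ^t·E[r] = 1.600640, running G = 5.468640
t=3: π = [0.1203, 0.2071, 0.1663, 0.1850, 0.1187, 0.2026], E[r] = 2.5006, γ^t·E[r] = 1.280307, running G = 6.748947
t=4: π = [0.1207, 0.2068, 0.1655, 0.1857, 0.1185, 0.2027], E[r] = 2.4999, γ^t·E[r] = 1.023951, running G = 7.772898
t=5: π = [0.1207, 0.2070, 0.1655, 0.1858, 0.1186, 0.2025], E[r] = 2.4993, γ^t·E[r] = 0.818954, running G = 8.591852
t=6: π = [0.1207, 0.2069, 0.1656, 0.1858, 0.1186, 0.2025], E[r] = 2.4994, γ^t·E[r] = 0.655195, running G = 9.247047

G = 9.2470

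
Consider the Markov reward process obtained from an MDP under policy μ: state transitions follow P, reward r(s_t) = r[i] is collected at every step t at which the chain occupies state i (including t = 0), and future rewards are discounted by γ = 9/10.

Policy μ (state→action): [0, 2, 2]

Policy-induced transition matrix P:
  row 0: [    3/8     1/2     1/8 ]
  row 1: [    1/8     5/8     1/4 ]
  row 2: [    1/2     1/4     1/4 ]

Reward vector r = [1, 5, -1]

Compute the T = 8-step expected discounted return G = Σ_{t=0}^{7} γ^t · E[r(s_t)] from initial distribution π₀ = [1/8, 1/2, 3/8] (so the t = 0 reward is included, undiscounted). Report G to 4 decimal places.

G = 14.2882

t=0: π = [0.1250, 0.5000, 0.3750], E[r] = 2.2500, γ^t·E[r] = 2.250000, running G = 2.250000
t=1: π = [0.2969, 0.4688, 0.2344], E[r] = 2.4063, γ^t·E[r] = 2.165625, running G = 4.415625
t=2: π = [0.2871, 0.5000, 0.2129], E[r] = 2.5742, γ^t·E[r] = 2.085117, running G = 6.500742
t=3: π = [0.2766, 0.5093, 0.2141], E[r] = 2.6089, γ^t·E[r] = 1.901878, running G = 8.402621
t=4: π = [0.2744, 0.5101, 0.2154], E[r] = 2.6097, γ^t·E[r] = 1.712211, running G = 10.114832
t=5: π = [0.2744, 0.5099, 0.2157], E[r] = 2.6083, γ^t·E[r] = 1.540148, running G = 11.654979
t=6: π = [0.2745, 0.5098, 0.2157], E[r] = 2.6079, γ^t·E[r] = 1.385924, running G = 13.040903
t=7: π = [0.2745, 0.5098, 0.2157], E[r] = 2.6078, γ^t·E[r] = 1.247316, running G = 14.288219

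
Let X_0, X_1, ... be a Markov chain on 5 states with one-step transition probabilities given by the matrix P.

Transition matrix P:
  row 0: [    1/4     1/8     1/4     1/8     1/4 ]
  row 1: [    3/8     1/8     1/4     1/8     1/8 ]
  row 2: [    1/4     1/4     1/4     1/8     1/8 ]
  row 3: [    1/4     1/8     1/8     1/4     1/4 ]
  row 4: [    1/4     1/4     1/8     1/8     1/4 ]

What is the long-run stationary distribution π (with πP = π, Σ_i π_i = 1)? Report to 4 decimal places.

Balance equations π_j = Σ_i π_i·P[i][j]:
  π_0 = 1/4·π_0 + 3/8·π_1 + 1/4·π_2 + 1/4·π_3 + 1/4·π_4
  π_1 = 1/8·π_0 + 1/8·π_1 + 1/4·π_2 + 1/8·π_3 + 1/4·π_4
  π_2 = 1/4·π_0 + 1/4·π_1 + 1/4·π_2 + 1/8·π_3 + 1/8·π_4
  π_3 = 1/8·π_0 + 1/8·π_1 + 1/8·π_2 + 1/4·π_3 + 1/8·π_4
  normalize: π_0 + π_1 + π_2 + π_3 + π_4 = 1
Solving the linear system gives exactly π = [139/511, 90/511, 740/3577, 1/7, 723/3577].

π = [0.2720, 0.1761, 0.2069, 0.1429, 0.2021]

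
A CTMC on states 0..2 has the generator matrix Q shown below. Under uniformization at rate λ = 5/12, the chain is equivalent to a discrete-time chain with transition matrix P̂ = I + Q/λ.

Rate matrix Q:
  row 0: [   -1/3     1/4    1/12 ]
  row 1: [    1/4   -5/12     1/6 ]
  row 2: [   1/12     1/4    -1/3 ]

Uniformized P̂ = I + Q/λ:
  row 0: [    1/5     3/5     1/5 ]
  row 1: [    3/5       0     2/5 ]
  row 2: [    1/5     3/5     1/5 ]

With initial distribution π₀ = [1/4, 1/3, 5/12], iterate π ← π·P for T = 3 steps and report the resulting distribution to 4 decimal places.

π = [0.3440, 0.3840, 0.2720]

t=0: π = [0.2500, 0.3333, 0.4167]
t=1: π = [0.3333, 0.4000, 0.2667]
t=2: π = [0.3600, 0.3600, 0.2800]
t=3: π = [0.3440, 0.3840, 0.2720]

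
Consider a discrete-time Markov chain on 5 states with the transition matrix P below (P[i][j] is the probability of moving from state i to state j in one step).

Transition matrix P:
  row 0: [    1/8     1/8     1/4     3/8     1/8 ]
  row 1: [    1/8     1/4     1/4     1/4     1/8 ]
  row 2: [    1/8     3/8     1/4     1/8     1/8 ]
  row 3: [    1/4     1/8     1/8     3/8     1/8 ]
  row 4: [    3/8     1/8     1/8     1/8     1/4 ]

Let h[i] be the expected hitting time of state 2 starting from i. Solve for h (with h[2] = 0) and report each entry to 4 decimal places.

First-step conditioning: h[2] = 0; for i ≠ 2, h[i] = 1 + Σ_k P[i][k]·h[k].
  h[0] = 1 + 1/8·h[0] + 1/8·h[1] + 3/8·h[3] + 1/8·h[4]
  h[1] = 1 + 1/8·h[0] + 1/4·h[1] + 1/4·h[3] + 1/8·h[4]
  h[3] = 1 + 1/4·h[0] + 1/8·h[1] + 3/8·h[3] + 1/8·h[4]
  h[4] = 1 + 3/8·h[0] + 1/8·h[1] + 1/8·h[3] + 1/4·h[4]
Solving the 4×4 linear system over states ≠ 2 gives exactly h = [224/43, 220/43, 0, 252/43, 248/43] (h[2] = 0 is the target).

h = [5.2093, 5.1163, 0.0000, 5.8605, 5.7674]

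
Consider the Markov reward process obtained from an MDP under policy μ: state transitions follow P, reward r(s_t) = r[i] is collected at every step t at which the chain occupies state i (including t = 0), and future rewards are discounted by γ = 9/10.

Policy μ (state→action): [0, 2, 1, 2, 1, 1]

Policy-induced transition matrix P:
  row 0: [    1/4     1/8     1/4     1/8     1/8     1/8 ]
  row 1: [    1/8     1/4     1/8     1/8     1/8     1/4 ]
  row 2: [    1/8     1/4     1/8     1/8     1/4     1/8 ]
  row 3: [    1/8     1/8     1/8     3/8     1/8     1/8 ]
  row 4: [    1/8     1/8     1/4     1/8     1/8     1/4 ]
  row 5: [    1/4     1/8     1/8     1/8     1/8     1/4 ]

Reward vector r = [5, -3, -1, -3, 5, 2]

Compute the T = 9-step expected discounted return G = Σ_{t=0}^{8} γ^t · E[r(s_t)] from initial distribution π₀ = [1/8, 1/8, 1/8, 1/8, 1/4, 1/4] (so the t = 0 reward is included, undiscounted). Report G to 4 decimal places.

G = 5.6238

t=0: π = [0.1250, 0.1250, 0.1250, 0.1250, 0.2500, 0.2500], E[r] = 1.5000, γ^t·E[r] = 1.500000, running G = 1.500000
t=1: π = [0.1719, 0.1563, 0.1719, 0.1563, 0.1406, 0.2031], E[r] = 0.8594, γ^t·E[r] = 0.773438, running G = 2.273438
t=2: π = [0.1719, 0.1660, 0.1641, 0.1641, 0.1465, 0.1875], E[r] = 0.8125, γ^t·E[r] = 0.658125, running G = 2.931563
t=3: π = [0.1699, 0.1663, 0.1648, 0.1660, 0.1455, 0.1875], E[r] = 0.7905, γ^t·E[r] = 0.576294, running G = 3.507857
t=4: π = [0.1697, 0.1664, 0.1644, 0.1665, 0.1456, 0.1874], E[r] = 0.7881, γ^t·E[r] = 0.517083, running G = 4.024940
t=5: π = [0.1696, 0.1664, 0.1644, 0.1666, 0.1456, 0.1874], E[r] = 0.7875, γ^t·E[r] = 0.464983, running G = 4.489923
t=6: π = [0.1696, 0.1663, 0.1644, 0.1667, 0.1456, 0.1874], E[r] = 0.7873, γ^t·E[r] = 0.418428, running G = 4.908351
t=7: π = [0.1696, 0.1663, 0.1644, 0.1667, 0.1455, 0.1874], E[r] = 0.7873, γ^t·E[r] = 0.376570, running G = 5.284921
t=8: π = [0.1696, 0.1663, 0.1644, 0.1667, 0.1455, 0.1874], E[r] = 0.7873, γ^t·E[r] = 0.338909, running G = 5.623830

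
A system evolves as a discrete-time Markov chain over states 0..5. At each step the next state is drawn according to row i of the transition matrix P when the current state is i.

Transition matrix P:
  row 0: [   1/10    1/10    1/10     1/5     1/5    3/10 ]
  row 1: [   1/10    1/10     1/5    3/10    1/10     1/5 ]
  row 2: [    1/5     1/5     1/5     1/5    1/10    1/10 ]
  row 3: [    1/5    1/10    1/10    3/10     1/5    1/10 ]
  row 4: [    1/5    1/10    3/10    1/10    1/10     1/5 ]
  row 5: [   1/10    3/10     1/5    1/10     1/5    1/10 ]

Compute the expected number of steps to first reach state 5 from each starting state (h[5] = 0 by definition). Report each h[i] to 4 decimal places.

h = [5.0652, 5.7416, 6.2032, 6.1908, 5.6303, 0.0000]

First-step conditioning: h[5] = 0; for i ≠ 5, h[i] = 1 + Σ_k P[i][k]·h[k].
  h[0] = 1 + 1/10·h[0] + 1/10·h[1] + 1/10·h[2] + 1/5·h[3] + 1/5·h[4]
  h[1] = 1 + 1/10·h[0] + 1/10·h[1] + 1/5·h[2] + 3/10·h[3] + 1/10·h[4]
  h[2] = 1 + 1/5·h[0] + 1/5·h[1] + 1/5·h[2] + 1/5·h[3] + 1/10·h[4]
  h[3] = 1 + 1/5·h[0] + 1/10·h[1] + 1/10·h[2] + 3/10·h[3] + 1/5·h[4]
  h[4] = 1 + 1/5·h[0] + 1/10·h[1] + 3/10·h[2] + 1/10·h[3] + 1/10·h[4]
Solving the 5×5 linear system over states ≠ 5 gives exactly h = [45045/8893, 51060/8893, 55165/8893, 55055/8893, 50070/8893, 0] (h[5] = 0 is the target).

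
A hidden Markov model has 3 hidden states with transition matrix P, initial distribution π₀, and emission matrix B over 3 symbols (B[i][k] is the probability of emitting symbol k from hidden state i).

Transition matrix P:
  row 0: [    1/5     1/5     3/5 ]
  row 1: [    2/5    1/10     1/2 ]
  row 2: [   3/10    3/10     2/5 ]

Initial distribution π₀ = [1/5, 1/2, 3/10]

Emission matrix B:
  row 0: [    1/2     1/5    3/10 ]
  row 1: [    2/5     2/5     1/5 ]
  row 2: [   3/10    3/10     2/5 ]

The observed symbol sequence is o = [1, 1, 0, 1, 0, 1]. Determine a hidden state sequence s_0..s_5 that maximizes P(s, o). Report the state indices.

t=0: δ = [4.000e-02, 2.000e-01, 9.000e-02]  (obs o_0=1)
t=1: δ = [1.600e-02, 1.080e-02, 3.000e-02]  ψ = [1, 2, 1]  (obs o_1=1)
t=2: δ = [4.500e-03, 3.600e-03, 3.600e-03]  ψ = [2, 2, 2]  (obs o_2=0)
t=3: δ = [2.880e-04, 4.320e-04, 8.100e-04]  ψ = [1, 2, 0]  (obs o_3=1)
t=4: δ = [1.215e-04, 9.720e-05, 9.720e-05]  ψ = [2, 2, 2]  (obs o_4=0)
t=5: δ = [7.776e-06, 1.166e-05, 2.187e-05]  ψ = [1, 2, 0]  (obs o_5=1)
backtrack: best end state = 2; path = [1, 2, 0, 2, 0, 2]

path = [1, 2, 0, 2, 0, 2]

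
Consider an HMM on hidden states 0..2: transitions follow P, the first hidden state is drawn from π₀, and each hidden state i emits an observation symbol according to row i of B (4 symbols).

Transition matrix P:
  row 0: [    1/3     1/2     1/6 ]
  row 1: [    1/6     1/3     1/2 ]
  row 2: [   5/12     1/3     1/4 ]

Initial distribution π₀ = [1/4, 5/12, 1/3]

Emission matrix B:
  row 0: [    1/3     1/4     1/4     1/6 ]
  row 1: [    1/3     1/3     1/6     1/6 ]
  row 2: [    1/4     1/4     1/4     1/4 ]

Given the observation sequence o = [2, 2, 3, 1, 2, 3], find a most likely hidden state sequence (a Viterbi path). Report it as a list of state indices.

t=0: δ = [6.250e-02, 6.944e-02, 8.333e-02]  (obs o_0=2)
t=1: δ = [8.681e-03, 5.208e-03, 8.681e-03]  ψ = [2, 0, 1]  (obs o_1=2)
t=2: δ = [6.028e-04, 7.234e-04, 6.510e-04]  ψ = [2, 0, 1]  (obs o_2=3)
t=3: δ = [6.782e-05, 1.005e-04, 9.042e-05]  ψ = [2, 0, 1]  (obs o_3=1)
t=4: δ = [9.419e-06, 5.651e-06, 1.256e-05]  ψ = [2, 0, 1]  (obs o_4=2)
t=5: δ = [8.721e-07, 7.849e-07, 7.849e-07]  ψ = [2, 0, 2]  (obs o_5=3)
backtrack: best end state = 0; path = [1, 2, 0, 1, 2, 0]

path = [1, 2, 0, 1, 2, 0]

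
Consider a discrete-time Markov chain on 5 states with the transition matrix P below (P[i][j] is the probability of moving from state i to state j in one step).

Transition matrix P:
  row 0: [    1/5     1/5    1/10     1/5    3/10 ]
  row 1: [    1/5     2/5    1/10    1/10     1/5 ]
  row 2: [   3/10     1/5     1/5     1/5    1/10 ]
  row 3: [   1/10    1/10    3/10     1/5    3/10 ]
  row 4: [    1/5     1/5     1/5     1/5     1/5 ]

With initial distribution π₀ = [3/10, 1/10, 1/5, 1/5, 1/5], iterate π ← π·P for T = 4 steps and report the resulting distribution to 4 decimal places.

t=0: π = [0.3000, 0.1000, 0.2000, 0.2000, 0.2000]
t=1: π = [0.2000, 0.2000, 0.1800, 0.1900, 0.2300]
t=2: π = [0.1990, 0.2210, 0.1790, 0.1800, 0.2210]
t=3: π = [0.1999, 0.2262, 0.1760, 0.1779, 0.2200]
t=4: π = [0.1998, 0.2275, 0.1752, 0.1774, 0.2202]

π = [0.1998, 0.2275, 0.1752, 0.1774, 0.2202]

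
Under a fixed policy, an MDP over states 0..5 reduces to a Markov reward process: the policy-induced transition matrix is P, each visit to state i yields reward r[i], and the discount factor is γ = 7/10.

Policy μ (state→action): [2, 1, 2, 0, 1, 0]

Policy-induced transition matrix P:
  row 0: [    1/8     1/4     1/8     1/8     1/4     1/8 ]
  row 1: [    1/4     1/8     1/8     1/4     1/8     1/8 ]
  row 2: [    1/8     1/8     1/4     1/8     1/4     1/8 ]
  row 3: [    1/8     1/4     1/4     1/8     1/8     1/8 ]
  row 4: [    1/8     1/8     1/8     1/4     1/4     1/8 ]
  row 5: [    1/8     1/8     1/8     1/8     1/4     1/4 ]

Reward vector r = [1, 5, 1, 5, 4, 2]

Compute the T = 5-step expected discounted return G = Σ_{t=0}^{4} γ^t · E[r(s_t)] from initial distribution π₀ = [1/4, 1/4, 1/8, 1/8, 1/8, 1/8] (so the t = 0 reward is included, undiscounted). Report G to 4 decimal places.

G = 8.5284

t=0: π = [0.2500, 0.2500, 0.1250, 0.1250, 0.1250, 0.1250], E[r] = 3.0000, γ^t·E[r] = 3.000000, running G = 3.000000
t=1: π = [0.1563, 0.1719, 0.1563, 0.1719, 0.2031, 0.1406], E[r] = 3.1250, γ^t·E[r] = 2.187500, running G = 5.187500
t=2: π = [0.1465, 0.1660, 0.1660, 0.1719, 0.2070, 0.1426], E[r] = 3.1152, γ^t·E[r] = 1.526465, running G = 6.713965
t=3: π = [0.1458, 0.1648, 0.1672, 0.1716, 0.2078, 0.1428], E[r] = 3.1118, γ^t·E[r] = 1.067353, running G = 7.781318
t=4: π = [0.1456, 0.1647, 0.1674, 0.1716, 0.2079, 0.1429], E[r] = 3.1117, γ^t·E[r] = 0.747110, running G = 8.528428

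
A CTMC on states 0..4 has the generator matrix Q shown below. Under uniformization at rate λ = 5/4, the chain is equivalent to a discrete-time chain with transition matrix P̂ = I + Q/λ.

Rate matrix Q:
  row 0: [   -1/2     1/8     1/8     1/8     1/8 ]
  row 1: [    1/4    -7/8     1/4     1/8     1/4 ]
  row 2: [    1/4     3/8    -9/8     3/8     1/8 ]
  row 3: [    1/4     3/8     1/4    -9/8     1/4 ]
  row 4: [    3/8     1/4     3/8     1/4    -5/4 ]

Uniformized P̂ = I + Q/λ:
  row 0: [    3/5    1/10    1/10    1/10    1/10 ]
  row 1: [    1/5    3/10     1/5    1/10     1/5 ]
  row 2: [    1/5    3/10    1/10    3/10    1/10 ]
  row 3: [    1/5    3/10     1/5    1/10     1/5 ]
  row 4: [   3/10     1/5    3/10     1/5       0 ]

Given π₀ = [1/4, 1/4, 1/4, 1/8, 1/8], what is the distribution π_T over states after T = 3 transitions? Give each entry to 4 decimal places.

π = [0.3478, 0.2198, 0.1625, 0.1458, 0.1243]

t=0: π = [0.2500, 0.2500, 0.2500, 0.1250, 0.1250]
t=1: π = [0.3125, 0.2375, 0.1625, 0.1625, 0.1250]
t=2: π = [0.3375, 0.2250, 0.1650, 0.1450, 0.1275]
t=3: π = [0.3478, 0.2198, 0.1625, 0.1458, 0.1243]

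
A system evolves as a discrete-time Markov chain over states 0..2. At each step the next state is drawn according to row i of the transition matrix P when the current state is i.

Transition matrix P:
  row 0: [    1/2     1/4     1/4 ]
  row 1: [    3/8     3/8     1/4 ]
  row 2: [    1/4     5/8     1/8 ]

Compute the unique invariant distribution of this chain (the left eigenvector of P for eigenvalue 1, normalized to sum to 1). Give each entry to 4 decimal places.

π = [0.3968, 0.3810, 0.2222]

Balance equations π_j = Σ_i π_i·P[i][j]:
  π_0 = 1/2·π_0 + 3/8·π_1 + 1/4·π_2
  π_1 = 1/4·π_0 + 3/8·π_1 + 5/8·π_2
  normalize: π_0 + π_1 + π_2 = 1
Solving the linear system gives exactly π = [25/63, 8/21, 2/9].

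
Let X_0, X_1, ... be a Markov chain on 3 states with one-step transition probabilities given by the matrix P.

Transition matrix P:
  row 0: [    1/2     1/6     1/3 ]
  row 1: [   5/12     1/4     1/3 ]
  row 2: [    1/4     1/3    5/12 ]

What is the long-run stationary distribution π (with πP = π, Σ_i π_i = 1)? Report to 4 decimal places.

Balance equations π_j = Σ_i π_i·P[i][j]:
  π_0 = 1/2·π_0 + 5/12·π_1 + 1/4·π_2
  π_1 = 1/6·π_0 + 1/4·π_1 + 1/3·π_2
  normalize: π_0 + π_1 + π_2 = 1
Solving the linear system gives exactly π = [47/121, 30/121, 4/11].

π = [0.3884, 0.2479, 0.3636]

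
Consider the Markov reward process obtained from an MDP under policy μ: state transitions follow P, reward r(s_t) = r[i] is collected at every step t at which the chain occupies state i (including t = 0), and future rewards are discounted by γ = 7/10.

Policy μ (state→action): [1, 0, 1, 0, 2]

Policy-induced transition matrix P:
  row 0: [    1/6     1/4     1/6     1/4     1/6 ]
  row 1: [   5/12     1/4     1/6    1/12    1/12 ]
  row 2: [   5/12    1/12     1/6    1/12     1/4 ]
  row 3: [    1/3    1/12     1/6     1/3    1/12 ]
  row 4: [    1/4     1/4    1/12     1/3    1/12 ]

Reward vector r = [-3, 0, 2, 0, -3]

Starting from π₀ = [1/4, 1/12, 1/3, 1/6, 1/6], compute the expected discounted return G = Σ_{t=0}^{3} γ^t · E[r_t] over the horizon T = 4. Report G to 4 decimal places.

t=0: π = [0.2500, 0.0833, 0.3333, 0.1667, 0.1667], E[r] = -0.5833, γ^t·E[r] = -0.583333, running G = -0.583333
t=1: π = [0.3125, 0.1667, 0.1528, 0.2083, 0.1597], E[r] = -1.1111, γ^t·E[r] = -0.777778, running G = -1.361111
t=2: π = [0.2946, 0.1898, 0.1534, 0.2274, 0.1348], E[r] = -0.9815, γ^t·E[r] = -0.480926, running G = -1.842037
t=3: π = [0.3016, 0.1865, 0.1554, 0.2230, 0.1334], E[r] = -0.9943, γ^t·E[r] = -0.341032, running G = -2.183069

G = -2.1831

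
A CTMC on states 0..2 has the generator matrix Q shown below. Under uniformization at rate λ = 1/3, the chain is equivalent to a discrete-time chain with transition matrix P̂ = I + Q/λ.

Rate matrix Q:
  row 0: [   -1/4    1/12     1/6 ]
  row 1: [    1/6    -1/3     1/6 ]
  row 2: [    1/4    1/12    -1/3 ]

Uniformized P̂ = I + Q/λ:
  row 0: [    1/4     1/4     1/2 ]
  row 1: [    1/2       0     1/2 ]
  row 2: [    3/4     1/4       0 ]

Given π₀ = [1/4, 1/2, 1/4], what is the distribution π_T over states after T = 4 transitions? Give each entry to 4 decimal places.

t=0: π = [0.2500, 0.5000, 0.2500]
t=1: π = [0.5000, 0.1250, 0.3750]
t=2: π = [0.4688, 0.2188, 0.3125]
t=3: π = [0.4609, 0.1953, 0.3438]
t=4: π = [0.4707, 0.2012, 0.3281]

π = [0.4707, 0.2012, 0.3281]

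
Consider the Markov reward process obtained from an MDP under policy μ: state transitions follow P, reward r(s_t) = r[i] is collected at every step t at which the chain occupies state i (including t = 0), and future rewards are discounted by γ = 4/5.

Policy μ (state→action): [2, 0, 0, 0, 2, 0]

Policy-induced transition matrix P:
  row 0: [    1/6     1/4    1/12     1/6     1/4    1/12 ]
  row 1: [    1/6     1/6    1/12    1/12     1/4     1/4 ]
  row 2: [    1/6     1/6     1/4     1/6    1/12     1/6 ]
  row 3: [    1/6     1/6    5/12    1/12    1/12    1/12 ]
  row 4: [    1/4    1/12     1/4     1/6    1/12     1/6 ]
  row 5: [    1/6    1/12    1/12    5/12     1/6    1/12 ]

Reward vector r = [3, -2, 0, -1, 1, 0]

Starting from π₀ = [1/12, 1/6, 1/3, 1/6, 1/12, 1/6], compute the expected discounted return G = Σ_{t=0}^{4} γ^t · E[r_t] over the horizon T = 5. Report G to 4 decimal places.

G = 0.2809

t=0: π = [0.0833, 0.1667, 0.3333, 0.1667, 0.0833, 0.1667], E[r] = -0.1667, γ^t·E[r] = -0.166667, running G = -0.166667
t=1: π = [0.1736, 0.1528, 0.2083, 0.1806, 0.1389, 0.1458], E[r] = 0.1736, γ^t·E[r] = 0.138889, running G = -0.027778
t=2: π = [0.1782, 0.1574, 0.2014, 0.1753, 0.1499, 0.1377], E[r] = 0.1944, γ^t·E[r] = 0.124444, running G = 0.096667
t=3: π = [0.1792, 0.1576, 0.2003, 0.1734, 0.1508, 0.1388], E[r] = 0.1997, γ^t·E[r] = 0.102272, running G = 0.198938
t=4: π = [0.1792, 0.1575, 0.1996, 0.1738, 0.1510, 0.1388], E[r] = 0.2000, γ^t·E[r] = 0.081913, running G = 0.280851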